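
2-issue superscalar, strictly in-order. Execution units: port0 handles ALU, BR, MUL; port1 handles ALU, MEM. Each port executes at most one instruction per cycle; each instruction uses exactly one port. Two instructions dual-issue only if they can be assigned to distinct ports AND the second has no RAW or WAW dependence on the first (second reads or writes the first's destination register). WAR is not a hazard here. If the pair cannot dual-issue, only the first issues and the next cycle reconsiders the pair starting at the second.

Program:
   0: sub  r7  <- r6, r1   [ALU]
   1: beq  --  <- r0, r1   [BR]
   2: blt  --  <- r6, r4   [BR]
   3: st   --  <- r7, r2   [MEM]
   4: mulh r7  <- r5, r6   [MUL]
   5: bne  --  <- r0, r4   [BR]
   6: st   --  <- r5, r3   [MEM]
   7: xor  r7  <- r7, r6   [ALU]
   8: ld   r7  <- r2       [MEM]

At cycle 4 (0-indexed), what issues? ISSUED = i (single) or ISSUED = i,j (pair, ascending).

ISSUED = 7

t=0 i0/i1:sub beq ; dual
t=1 i2/i3:blt st ; dual
t=2 i4:mulh ; no-port MUL/BR
t=3 i5/i6:bne st ; dual
t=4 i7:xor ; WAW r7
t=5 i8:ld ; tail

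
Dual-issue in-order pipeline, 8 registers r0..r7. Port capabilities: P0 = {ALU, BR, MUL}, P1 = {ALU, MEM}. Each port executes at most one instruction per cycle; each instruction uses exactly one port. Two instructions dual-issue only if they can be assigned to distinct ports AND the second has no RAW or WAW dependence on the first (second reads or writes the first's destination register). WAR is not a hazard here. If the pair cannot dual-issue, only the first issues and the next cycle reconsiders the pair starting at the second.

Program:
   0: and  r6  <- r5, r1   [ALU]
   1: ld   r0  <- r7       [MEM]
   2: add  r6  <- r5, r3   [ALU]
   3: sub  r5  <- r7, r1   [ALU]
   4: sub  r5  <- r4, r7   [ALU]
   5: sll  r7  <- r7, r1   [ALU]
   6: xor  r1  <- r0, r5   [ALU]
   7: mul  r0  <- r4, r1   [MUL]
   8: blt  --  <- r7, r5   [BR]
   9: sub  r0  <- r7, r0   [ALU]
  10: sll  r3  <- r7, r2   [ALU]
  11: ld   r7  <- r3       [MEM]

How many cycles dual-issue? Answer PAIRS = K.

PAIRS = 4

[0] i0,i1  and/ld  -- dual
[1] i2,i3  add/sub  -- dual
[2] i4,i5  sub/sll  -- dual
[3] i6  xor  -- RAW r1
[4] i7  mul  -- no-port MUL/BR
[5] i8,i9  blt/sub  -- dual
[6] i10  sll  -- RAW r3
[7] i11  ld  -- tail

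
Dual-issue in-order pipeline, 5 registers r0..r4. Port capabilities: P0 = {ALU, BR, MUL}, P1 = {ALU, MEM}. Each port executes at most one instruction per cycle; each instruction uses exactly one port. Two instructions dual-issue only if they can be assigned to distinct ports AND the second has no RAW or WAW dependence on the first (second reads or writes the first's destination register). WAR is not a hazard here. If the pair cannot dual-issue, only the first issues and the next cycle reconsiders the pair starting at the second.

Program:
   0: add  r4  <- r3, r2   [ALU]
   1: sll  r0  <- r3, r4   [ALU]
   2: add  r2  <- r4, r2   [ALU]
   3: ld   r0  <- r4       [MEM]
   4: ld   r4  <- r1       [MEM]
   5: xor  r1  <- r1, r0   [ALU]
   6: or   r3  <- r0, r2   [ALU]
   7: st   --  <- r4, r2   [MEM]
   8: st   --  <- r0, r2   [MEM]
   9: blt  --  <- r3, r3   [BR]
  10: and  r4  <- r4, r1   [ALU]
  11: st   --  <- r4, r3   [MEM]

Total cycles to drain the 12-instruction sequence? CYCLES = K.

c0: i0 add.ALU  RAW r4
c1: i1+i2 sll.ALU+add.ALU  2-wide
c2: i3 ld.MEM  no-port MEM/MEM
c3: i4+i5 ld.MEM+xor.ALU  2-wide
c4: i6+i7 or.ALU+st.MEM  2-wide
c5: i8+i9 st.MEM+blt.BR  2-wide
c6: i10 and.ALU  RAW r4
c7: i11 st.MEM  tail

CYCLES = 8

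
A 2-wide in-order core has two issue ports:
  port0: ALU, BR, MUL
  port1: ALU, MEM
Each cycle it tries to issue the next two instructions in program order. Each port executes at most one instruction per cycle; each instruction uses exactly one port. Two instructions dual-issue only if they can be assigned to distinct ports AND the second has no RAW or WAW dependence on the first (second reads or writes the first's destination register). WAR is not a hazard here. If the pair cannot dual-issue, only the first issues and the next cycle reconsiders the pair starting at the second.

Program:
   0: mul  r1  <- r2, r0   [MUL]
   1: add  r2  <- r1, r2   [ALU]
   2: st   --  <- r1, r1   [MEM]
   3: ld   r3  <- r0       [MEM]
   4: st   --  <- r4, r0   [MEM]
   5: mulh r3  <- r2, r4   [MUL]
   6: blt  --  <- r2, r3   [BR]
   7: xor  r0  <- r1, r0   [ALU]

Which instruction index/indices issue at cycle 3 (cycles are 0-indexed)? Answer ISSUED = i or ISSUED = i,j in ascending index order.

  cy0 -> i0 (mul) RAW r1
  cy1 -> i1+i2 (add+st) pair
  cy2 -> i3 (ld) no-port MEM/MEM
  cy3 -> i4+i5 (st+mulh) pair
  cy4 -> i6+i7 (blt+xor) pair

ISSUED = 4,5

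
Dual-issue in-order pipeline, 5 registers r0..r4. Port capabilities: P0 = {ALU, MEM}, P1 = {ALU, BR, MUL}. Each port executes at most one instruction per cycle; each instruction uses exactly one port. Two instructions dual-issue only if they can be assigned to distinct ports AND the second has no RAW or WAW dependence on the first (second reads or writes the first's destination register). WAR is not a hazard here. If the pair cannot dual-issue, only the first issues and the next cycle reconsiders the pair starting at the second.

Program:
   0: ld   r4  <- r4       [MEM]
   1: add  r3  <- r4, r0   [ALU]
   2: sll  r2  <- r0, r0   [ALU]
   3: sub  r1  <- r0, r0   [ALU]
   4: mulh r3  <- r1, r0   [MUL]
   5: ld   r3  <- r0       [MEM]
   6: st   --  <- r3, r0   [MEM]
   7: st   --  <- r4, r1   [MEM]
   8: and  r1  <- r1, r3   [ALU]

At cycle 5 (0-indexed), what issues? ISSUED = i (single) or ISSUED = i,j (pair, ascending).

ISSUED = 6

  cy0 -> i0 (ld.MEM) RAW r4
  cy1 -> i1/i2 (add.ALU sll.ALU) dual
  cy2 -> i3 (sub.ALU) RAW r1
  cy3 -> i4 (mulh.MUL) WAW r3
  cy4 -> i5 (ld.MEM) no-port MEM/MEM
  cy5 -> i6 (st.MEM) no-port MEM/MEM
  cy6 -> i7/i8 (st.MEM and.ALU) dual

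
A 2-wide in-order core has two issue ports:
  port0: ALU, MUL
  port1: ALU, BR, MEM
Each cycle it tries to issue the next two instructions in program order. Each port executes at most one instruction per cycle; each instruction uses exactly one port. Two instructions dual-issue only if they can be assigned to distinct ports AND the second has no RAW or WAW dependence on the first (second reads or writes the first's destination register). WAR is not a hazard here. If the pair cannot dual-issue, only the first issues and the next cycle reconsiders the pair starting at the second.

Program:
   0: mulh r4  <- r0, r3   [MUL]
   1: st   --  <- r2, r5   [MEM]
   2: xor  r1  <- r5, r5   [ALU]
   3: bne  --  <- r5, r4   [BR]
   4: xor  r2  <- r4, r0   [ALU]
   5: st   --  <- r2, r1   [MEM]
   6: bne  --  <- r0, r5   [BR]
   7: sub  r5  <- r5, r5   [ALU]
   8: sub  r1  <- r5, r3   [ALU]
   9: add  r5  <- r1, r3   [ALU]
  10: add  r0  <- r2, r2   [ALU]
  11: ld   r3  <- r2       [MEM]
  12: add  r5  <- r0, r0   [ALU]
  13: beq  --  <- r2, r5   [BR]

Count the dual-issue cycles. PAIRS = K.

0. mulh.MUL st.MEM @i0/i1  | dual
1. xor.ALU bne.BR @i2/i3  | dual
2. xor.ALU @i4  | RAW r2
3. st.MEM @i5  | no-port MEM/BR
4. bne.BR sub.ALU @i6/i7  | dual
5. sub.ALU @i8  | RAW r1
6. add.ALU add.ALU @i9/i10  | dual
7. ld.MEM add.ALU @i11/i12  | dual
8. beq.BR @i13  | tail

PAIRS = 5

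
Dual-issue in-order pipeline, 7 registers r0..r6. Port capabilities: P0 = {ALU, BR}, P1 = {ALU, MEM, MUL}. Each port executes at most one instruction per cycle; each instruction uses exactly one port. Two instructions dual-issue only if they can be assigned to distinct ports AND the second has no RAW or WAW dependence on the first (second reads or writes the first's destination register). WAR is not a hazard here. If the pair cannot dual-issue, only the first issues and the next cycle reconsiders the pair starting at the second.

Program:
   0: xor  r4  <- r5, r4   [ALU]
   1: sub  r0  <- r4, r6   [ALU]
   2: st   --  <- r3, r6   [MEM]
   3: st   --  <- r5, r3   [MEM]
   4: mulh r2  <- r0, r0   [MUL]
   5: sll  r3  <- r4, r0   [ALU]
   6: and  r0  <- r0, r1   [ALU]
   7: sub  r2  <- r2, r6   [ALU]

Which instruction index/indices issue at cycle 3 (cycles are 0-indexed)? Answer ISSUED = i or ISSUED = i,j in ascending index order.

0. xor @i0  | RAW r4
1. sub/st @i1&i2  | 2-wide
2. st @i3  | no-port MEM/MUL
3. mulh/sll @i4&i5  | 2-wide
4. and/sub @i6&i7  | 2-wide

ISSUED = 4,5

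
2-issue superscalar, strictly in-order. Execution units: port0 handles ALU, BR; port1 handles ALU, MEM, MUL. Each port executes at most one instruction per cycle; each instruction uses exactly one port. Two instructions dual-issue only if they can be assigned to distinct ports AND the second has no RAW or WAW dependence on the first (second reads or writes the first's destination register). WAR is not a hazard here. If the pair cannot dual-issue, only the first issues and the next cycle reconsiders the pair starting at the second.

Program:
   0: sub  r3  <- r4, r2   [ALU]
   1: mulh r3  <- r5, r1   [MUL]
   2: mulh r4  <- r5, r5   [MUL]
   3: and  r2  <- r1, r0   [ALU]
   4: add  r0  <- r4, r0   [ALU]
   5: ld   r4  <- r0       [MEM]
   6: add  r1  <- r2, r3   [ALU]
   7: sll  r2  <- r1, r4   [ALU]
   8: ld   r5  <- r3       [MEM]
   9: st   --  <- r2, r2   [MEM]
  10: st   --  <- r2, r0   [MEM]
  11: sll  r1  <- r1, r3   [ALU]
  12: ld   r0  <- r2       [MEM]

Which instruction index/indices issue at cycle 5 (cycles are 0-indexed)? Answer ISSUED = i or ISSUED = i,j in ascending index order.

ISSUED = 7,8

#0 head=0: sub i0 WAW r3
#1 head=1: mulh i1 no-port MUL/MUL
#2 head=2: mulh/and i2,i3 dual
#3 head=4: add i4 RAW r0
#4 head=5: ld/add i5,i6 dual
#5 head=7: sll/ld i7,i8 dual
#6 head=9: st i9 no-port MEM/MEM
#7 head=10: st/sll i10,i11 dual
#8 head=12: ld i12 tail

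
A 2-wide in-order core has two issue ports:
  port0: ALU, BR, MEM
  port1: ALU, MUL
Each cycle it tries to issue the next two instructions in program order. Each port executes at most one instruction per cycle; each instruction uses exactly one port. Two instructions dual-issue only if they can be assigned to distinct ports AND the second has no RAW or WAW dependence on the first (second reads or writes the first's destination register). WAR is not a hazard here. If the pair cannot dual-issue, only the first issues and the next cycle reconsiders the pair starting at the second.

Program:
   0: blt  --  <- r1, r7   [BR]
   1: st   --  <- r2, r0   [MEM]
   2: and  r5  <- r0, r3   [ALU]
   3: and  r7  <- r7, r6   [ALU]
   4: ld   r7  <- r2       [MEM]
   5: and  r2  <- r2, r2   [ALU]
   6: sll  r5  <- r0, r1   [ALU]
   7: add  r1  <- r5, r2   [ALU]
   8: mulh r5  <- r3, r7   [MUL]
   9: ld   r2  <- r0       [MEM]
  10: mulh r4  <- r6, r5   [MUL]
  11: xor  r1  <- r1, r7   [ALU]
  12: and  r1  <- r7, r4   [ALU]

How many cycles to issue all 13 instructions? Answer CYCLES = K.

#0 head=0: blt i0 no-port BR/MEM
#1 head=1: st/and i1,i2 2-wide
#2 head=3: and i3 WAW r7
#3 head=4: ld/and i4,i5 2-wide
#4 head=6: sll i6 RAW r5
#5 head=7: add/mulh i7,i8 2-wide
#6 head=9: ld/mulh i9,i10 2-wide
#7 head=11: xor i11 WAW r1
#8 head=12: and i12 tail

CYCLES = 9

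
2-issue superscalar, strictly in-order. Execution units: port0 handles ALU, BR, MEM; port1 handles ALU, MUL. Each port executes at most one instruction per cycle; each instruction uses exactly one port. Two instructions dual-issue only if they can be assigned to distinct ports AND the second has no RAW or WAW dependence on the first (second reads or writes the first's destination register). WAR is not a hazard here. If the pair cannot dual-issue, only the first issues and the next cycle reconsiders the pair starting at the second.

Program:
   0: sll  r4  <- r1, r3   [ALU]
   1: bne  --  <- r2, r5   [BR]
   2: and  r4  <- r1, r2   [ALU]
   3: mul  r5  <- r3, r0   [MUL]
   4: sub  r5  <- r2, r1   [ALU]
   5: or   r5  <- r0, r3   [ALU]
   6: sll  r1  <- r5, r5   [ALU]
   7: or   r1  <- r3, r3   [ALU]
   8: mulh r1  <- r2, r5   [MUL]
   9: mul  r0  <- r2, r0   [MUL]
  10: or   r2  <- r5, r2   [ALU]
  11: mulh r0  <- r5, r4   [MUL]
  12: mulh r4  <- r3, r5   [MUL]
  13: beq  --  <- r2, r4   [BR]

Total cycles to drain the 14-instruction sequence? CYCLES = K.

[0] i0/i1  sll/bne  -- 2-wide
[1] i2/i3  and/mul  -- 2-wide
[2] i4  sub  -- WAW r5
[3] i5  or  -- RAW r5
[4] i6  sll  -- WAW r1
[5] i7  or  -- WAW r1
[6] i8  mulh  -- no-port MUL/MUL
[7] i9/i10  mul/or  -- 2-wide
[8] i11  mulh  -- no-port MUL/MUL
[9] i12  mulh  -- RAW r4
[10] i13  beq  -- tail

CYCLES = 11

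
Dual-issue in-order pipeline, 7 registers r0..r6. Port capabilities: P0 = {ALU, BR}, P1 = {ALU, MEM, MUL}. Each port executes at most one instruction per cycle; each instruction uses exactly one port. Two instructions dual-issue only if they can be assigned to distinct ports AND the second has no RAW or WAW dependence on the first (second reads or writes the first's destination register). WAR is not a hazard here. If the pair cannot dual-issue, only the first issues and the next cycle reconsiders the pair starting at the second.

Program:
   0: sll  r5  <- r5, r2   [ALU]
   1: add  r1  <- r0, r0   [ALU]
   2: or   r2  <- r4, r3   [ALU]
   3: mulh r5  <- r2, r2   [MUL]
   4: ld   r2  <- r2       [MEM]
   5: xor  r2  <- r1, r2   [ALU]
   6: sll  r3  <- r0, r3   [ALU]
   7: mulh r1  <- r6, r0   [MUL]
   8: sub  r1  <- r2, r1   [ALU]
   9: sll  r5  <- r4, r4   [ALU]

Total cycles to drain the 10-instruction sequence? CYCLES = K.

t=0 i0&i1:sll add ; 2-wide
t=1 i2:or ; RAW r2
t=2 i3:mulh ; no-port MUL/MEM
t=3 i4:ld ; RAW+WAW r2
t=4 i5&i6:xor sll ; 2-wide
t=5 i7:mulh ; RAW+WAW r1
t=6 i8&i9:sub sll ; 2-wide

CYCLES = 7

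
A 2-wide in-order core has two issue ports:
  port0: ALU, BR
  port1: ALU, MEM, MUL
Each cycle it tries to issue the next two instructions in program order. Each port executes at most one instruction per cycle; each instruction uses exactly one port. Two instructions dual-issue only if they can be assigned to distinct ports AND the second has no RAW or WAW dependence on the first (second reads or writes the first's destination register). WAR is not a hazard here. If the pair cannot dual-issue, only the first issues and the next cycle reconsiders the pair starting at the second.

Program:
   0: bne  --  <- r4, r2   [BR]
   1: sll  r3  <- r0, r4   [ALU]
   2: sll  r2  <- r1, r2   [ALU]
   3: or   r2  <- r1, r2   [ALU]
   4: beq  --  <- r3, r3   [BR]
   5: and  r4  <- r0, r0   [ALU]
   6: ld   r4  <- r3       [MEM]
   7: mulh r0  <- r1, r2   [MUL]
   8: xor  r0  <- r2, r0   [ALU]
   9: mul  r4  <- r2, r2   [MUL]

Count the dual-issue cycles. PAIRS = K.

PAIRS = 3

#0 head=0: bne.BR sll.ALU i0&i1 2-wide
#1 head=2: sll.ALU i2 RAW+WAW r2
#2 head=3: or.ALU beq.BR i3&i4 2-wide
#3 head=5: and.ALU i5 WAW r4
#4 head=6: ld.MEM i6 no-port MEM/MUL
#5 head=7: mulh.MUL i7 RAW+WAW r0
#6 head=8: xor.ALU mul.MUL i8&i9 2-wide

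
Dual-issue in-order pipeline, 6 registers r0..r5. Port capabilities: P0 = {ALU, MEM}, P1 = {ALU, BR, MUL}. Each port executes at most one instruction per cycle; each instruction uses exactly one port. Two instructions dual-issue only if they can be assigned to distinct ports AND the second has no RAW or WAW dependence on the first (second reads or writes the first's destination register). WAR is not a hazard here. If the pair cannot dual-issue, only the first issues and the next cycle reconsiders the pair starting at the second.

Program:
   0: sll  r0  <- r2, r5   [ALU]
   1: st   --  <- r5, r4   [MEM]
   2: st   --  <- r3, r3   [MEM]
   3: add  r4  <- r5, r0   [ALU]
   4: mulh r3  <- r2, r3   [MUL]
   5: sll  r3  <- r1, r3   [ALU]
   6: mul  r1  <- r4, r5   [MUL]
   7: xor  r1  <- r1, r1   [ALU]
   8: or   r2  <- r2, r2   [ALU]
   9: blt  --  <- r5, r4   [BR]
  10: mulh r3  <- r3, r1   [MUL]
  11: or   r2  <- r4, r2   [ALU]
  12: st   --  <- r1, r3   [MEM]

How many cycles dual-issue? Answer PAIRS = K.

PAIRS = 5

[0] i0&i1  sll.ALU+st.MEM  -- 2-wide
[1] i2&i3  st.MEM+add.ALU  -- 2-wide
[2] i4  mulh.MUL  -- RAW+WAW r3
[3] i5&i6  sll.ALU+mul.MUL  -- 2-wide
[4] i7&i8  xor.ALU+or.ALU  -- 2-wide
[5] i9  blt.BR  -- no-port BR/MUL
[6] i10&i11  mulh.MUL+or.ALU  -- 2-wide
[7] i12  st.MEM  -- tail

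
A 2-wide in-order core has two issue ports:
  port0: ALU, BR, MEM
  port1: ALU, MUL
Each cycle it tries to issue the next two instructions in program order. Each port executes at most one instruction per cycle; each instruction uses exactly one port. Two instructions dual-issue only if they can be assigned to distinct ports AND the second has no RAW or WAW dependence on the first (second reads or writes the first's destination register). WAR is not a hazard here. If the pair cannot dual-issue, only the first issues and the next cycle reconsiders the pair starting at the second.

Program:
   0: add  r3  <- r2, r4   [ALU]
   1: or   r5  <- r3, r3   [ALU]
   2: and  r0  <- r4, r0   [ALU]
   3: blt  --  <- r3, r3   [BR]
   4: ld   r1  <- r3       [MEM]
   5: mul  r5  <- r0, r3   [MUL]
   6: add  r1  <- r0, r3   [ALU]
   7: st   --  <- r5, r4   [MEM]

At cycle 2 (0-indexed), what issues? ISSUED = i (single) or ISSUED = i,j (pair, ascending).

t=0 i0:add.ALU ; RAW r3
t=1 i1/i2:or.ALU/and.ALU ; dual
t=2 i3:blt.BR ; no-port BR/MEM
t=3 i4/i5:ld.MEM/mul.MUL ; dual
t=4 i6/i7:add.ALU/st.MEM ; dual

ISSUED = 3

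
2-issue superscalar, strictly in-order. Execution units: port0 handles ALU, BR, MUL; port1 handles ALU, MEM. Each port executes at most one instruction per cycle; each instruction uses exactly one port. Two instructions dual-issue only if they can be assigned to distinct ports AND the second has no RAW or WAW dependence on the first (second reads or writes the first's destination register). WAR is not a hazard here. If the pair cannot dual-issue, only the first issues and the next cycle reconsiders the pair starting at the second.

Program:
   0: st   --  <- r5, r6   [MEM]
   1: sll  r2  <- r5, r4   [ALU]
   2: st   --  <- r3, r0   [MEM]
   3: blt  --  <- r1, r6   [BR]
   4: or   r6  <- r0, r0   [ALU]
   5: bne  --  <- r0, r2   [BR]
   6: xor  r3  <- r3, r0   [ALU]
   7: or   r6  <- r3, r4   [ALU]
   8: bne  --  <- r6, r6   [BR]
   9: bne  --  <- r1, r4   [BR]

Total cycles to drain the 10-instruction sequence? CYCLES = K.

CYCLES = 7

c0: i0&i1 st+sll  pair
c1: i2&i3 st+blt  pair
c2: i4&i5 or+bne  pair
c3: i6 xor  RAW r3
c4: i7 or  RAW r6
c5: i8 bne  no-port BR/BR
c6: i9 bne  tail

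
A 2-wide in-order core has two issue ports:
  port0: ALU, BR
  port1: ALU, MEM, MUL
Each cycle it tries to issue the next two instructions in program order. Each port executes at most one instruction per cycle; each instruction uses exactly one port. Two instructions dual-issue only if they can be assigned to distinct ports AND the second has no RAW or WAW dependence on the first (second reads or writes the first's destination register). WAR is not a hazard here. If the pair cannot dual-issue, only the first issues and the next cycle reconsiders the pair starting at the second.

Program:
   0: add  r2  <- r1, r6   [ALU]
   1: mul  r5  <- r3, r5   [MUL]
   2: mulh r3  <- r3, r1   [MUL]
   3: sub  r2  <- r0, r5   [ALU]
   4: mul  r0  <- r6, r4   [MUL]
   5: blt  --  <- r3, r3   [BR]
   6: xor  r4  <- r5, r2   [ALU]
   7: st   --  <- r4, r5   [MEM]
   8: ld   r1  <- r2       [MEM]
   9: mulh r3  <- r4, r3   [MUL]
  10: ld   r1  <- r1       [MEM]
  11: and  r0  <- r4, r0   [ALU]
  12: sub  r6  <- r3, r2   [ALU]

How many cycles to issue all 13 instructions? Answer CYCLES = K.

0. add mul @i0&i1  | dual
1. mulh sub @i2&i3  | dual
2. mul blt @i4&i5  | dual
3. xor @i6  | RAW r4
4. st @i7  | no-port MEM/MEM
5. ld @i8  | no-port MEM/MUL
6. mulh @i9  | no-port MUL/MEM
7. ld and @i10&i11  | dual
8. sub @i12  | tail

CYCLES = 9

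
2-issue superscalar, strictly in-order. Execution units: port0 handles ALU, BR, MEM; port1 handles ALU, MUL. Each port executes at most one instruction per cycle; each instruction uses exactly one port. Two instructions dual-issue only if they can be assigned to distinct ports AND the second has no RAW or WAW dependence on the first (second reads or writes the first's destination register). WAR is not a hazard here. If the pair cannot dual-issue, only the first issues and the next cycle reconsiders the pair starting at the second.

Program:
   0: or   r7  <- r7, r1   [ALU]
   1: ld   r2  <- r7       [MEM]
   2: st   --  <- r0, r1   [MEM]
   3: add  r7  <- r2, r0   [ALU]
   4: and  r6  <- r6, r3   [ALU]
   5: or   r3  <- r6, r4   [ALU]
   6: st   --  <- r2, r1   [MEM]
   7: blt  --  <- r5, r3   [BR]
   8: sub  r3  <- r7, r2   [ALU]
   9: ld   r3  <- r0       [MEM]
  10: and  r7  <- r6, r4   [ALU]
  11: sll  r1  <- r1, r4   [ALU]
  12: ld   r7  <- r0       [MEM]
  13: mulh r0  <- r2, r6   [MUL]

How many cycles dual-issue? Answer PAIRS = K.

  cy0 -> i0 (or) RAW r7
  cy1 -> i1 (ld) no-port MEM/MEM
  cy2 -> i2,i3 (st add) pair
  cy3 -> i4 (and) RAW r6
  cy4 -> i5,i6 (or st) pair
  cy5 -> i7,i8 (blt sub) pair
  cy6 -> i9,i10 (ld and) pair
  cy7 -> i11,i12 (sll ld) pair
  cy8 -> i13 (mulh) tail

PAIRS = 5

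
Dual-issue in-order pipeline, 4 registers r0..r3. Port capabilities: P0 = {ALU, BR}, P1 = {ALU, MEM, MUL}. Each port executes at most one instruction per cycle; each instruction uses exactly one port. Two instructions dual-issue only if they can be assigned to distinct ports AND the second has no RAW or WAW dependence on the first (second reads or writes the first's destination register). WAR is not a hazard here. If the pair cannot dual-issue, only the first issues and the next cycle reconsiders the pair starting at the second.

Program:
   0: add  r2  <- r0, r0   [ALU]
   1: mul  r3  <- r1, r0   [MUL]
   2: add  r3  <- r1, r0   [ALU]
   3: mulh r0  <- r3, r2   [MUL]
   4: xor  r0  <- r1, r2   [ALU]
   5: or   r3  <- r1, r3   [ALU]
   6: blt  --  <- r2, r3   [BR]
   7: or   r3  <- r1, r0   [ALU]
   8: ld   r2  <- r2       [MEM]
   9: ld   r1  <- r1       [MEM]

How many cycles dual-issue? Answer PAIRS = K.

  cy0 -> i0/i1 (add.ALU;mul.MUL) dual
  cy1 -> i2 (add.ALU) RAW r3
  cy2 -> i3 (mulh.MUL) WAW r0
  cy3 -> i4/i5 (xor.ALU;or.ALU) dual
  cy4 -> i6/i7 (blt.BR;or.ALU) dual
  cy5 -> i8 (ld.MEM) no-port MEM/MEM
  cy6 -> i9 (ld.MEM) tail

PAIRS = 3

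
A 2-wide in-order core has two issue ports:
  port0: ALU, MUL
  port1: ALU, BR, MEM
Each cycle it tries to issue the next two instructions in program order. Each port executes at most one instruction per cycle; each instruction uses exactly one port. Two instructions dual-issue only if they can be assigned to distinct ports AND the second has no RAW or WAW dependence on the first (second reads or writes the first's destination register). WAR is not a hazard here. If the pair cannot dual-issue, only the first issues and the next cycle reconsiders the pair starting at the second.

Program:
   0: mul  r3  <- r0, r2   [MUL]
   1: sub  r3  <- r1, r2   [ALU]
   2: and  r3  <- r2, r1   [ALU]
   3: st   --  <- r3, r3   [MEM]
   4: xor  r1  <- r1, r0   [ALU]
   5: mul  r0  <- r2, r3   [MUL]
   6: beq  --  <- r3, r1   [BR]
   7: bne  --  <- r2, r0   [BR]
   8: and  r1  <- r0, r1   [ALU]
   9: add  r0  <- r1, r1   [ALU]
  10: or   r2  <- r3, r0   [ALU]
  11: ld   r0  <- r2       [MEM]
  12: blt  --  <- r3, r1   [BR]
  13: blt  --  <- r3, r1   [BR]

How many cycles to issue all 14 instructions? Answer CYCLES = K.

CYCLES = 11

  cy0 -> i0 (mul) WAW r3
  cy1 -> i1 (sub) WAW r3
  cy2 -> i2 (and) RAW r3
  cy3 -> i3&i4 (st+xor) dual
  cy4 -> i5&i6 (mul+beq) dual
  cy5 -> i7&i8 (bne+and) dual
  cy6 -> i9 (add) RAW r0
  cy7 -> i10 (or) RAW r2
  cy8 -> i11 (ld) no-port MEM/BR
  cy9 -> i12 (blt) no-port BR/BR
  cy10 -> i13 (blt) tail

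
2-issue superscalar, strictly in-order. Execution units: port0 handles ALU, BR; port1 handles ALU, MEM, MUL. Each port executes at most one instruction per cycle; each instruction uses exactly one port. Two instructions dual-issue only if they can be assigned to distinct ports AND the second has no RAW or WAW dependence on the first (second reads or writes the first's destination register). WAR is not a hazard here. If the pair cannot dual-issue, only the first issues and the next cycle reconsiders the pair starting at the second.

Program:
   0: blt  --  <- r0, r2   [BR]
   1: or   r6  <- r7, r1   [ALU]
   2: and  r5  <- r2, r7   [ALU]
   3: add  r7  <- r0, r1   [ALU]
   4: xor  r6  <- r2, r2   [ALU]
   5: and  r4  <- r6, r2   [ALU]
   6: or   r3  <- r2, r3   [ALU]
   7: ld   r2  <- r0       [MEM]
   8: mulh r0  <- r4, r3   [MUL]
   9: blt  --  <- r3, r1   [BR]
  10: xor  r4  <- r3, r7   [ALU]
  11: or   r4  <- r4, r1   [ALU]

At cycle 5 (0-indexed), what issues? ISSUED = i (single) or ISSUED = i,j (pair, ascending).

ISSUED = 8,9

c0: i0,i1 blt/or  pair
c1: i2,i3 and/add  pair
c2: i4 xor  RAW r6
c3: i5,i6 and/or  pair
c4: i7 ld  no-port MEM/MUL
c5: i8,i9 mulh/blt  pair
c6: i10 xor  RAW+WAW r4
c7: i11 or  tail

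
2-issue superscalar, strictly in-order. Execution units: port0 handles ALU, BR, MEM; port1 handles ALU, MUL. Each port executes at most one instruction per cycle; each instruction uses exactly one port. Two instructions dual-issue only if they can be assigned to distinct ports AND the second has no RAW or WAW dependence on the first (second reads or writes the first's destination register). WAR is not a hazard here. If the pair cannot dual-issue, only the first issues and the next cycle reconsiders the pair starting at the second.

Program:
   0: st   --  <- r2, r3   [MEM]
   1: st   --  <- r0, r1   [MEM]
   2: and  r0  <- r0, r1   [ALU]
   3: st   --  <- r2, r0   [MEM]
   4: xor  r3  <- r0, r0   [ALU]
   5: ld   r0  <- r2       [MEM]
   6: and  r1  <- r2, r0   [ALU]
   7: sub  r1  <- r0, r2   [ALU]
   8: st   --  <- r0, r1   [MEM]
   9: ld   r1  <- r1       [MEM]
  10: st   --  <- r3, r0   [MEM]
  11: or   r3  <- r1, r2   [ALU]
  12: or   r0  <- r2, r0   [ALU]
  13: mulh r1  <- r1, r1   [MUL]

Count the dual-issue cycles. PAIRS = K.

  cy0 -> i0 (st) no-port MEM/MEM
  cy1 -> i1+i2 (st and) dual
  cy2 -> i3+i4 (st xor) dual
  cy3 -> i5 (ld) RAW r0
  cy4 -> i6 (and) WAW r1
  cy5 -> i7 (sub) RAW r1
  cy6 -> i8 (st) no-port MEM/MEM
  cy7 -> i9 (ld) no-port MEM/MEM
  cy8 -> i10+i11 (st or) dual
  cy9 -> i12+i13 (or mulh) dual

PAIRS = 4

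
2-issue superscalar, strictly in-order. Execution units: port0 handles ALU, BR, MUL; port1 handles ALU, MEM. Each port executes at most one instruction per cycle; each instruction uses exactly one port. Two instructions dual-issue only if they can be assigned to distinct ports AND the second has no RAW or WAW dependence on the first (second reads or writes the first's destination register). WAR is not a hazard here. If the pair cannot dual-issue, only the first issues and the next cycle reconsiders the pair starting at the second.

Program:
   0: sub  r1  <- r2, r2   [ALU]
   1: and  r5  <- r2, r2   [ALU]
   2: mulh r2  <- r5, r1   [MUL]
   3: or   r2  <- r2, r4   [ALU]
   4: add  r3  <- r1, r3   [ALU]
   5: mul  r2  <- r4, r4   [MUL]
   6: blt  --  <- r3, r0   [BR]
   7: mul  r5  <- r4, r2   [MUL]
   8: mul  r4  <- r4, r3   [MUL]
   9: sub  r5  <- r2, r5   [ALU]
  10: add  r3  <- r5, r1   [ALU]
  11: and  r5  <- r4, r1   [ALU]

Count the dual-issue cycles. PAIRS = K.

0. sub.ALU and.ALU @i0+i1  | dual
1. mulh.MUL @i2  | RAW+WAW r2
2. or.ALU add.ALU @i3+i4  | dual
3. mul.MUL @i5  | no-port MUL/BR
4. blt.BR @i6  | no-port BR/MUL
5. mul.MUL @i7  | no-port MUL/MUL
6. mul.MUL sub.ALU @i8+i9  | dual
7. add.ALU and.ALU @i10+i11  | dual

PAIRS = 4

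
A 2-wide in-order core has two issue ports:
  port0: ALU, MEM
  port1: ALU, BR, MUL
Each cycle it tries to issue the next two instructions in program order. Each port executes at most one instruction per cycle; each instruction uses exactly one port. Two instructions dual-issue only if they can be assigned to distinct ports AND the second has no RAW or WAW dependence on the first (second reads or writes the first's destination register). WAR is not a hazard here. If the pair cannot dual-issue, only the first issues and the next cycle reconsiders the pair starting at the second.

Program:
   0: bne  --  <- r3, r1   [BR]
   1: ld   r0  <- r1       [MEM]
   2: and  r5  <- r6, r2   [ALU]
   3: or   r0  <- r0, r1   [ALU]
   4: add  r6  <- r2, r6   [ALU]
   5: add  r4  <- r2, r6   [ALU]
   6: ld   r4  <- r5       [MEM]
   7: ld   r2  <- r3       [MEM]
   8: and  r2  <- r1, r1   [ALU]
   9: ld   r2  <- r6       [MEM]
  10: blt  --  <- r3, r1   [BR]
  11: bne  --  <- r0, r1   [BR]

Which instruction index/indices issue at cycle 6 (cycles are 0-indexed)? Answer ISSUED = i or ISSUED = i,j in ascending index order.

c0: i0&i1 bne ld  dual
c1: i2&i3 and or  dual
c2: i4 add  RAW r6
c3: i5 add  WAW r4
c4: i6 ld  no-port MEM/MEM
c5: i7 ld  WAW r2
c6: i8 and  WAW r2
c7: i9&i10 ld blt  dual
c8: i11 bne  tail

ISSUED = 8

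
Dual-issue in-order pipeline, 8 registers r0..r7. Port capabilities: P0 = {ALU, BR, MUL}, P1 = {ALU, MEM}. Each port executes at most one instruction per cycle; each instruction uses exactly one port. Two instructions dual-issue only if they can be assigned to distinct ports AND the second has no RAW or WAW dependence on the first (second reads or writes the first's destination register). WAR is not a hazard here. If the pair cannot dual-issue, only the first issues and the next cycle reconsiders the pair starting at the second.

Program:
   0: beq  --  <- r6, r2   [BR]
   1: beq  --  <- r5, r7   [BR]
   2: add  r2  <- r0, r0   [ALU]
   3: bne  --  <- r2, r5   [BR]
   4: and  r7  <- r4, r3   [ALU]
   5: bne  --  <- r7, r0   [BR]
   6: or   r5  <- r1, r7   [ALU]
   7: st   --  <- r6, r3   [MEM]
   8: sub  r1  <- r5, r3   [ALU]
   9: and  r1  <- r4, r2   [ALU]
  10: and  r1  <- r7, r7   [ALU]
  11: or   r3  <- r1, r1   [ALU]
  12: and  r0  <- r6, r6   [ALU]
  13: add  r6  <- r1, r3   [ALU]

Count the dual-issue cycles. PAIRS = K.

PAIRS = 5

#0 head=0: beq.BR i0 no-port BR/BR
#1 head=1: beq.BR/add.ALU i1/i2 2-wide
#2 head=3: bne.BR/and.ALU i3/i4 2-wide
#3 head=5: bne.BR/or.ALU i5/i6 2-wide
#4 head=7: st.MEM/sub.ALU i7/i8 2-wide
#5 head=9: and.ALU i9 WAW r1
#6 head=10: and.ALU i10 RAW r1
#7 head=11: or.ALU/and.ALU i11/i12 2-wide
#8 head=13: add.ALU i13 tail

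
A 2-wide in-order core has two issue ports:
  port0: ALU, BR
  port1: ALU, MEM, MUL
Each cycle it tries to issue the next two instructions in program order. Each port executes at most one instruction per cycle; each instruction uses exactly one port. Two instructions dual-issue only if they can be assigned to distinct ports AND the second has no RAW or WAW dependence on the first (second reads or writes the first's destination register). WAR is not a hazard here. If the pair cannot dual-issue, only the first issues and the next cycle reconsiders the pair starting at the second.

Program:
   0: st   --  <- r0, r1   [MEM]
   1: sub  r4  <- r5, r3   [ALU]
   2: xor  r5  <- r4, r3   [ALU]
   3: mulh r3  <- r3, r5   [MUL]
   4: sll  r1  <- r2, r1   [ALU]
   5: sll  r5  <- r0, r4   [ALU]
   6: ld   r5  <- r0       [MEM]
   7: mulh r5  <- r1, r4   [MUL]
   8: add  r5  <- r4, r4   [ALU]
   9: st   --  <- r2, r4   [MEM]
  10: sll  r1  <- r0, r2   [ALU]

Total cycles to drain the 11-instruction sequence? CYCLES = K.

CYCLES = 8

c0: i0&i1 st.MEM/sub.ALU  dual
c1: i2 xor.ALU  RAW r5
c2: i3&i4 mulh.MUL/sll.ALU  dual
c3: i5 sll.ALU  WAW r5
c4: i6 ld.MEM  no-port MEM/MUL
c5: i7 mulh.MUL  WAW r5
c6: i8&i9 add.ALU/st.MEM  dual
c7: i10 sll.ALU  tail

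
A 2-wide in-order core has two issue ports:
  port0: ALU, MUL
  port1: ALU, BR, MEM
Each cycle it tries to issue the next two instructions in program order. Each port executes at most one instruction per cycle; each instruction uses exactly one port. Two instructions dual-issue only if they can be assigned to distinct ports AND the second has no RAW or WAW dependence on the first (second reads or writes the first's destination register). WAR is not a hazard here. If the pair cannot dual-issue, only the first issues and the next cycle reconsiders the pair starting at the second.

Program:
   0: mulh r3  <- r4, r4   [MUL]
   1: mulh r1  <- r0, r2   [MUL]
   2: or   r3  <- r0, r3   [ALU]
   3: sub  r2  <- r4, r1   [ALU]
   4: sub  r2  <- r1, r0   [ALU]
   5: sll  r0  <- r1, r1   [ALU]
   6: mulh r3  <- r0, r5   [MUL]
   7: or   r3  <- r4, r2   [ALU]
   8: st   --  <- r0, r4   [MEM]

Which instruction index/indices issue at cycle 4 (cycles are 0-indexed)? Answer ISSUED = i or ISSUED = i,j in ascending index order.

ISSUED = 6

  cy0 -> i0 (mulh.MUL) no-port MUL/MUL
  cy1 -> i1+i2 (mulh.MUL+or.ALU) dual
  cy2 -> i3 (sub.ALU) WAW r2
  cy3 -> i4+i5 (sub.ALU+sll.ALU) dual
  cy4 -> i6 (mulh.MUL) WAW r3
  cy5 -> i7+i8 (or.ALU+st.MEM) dual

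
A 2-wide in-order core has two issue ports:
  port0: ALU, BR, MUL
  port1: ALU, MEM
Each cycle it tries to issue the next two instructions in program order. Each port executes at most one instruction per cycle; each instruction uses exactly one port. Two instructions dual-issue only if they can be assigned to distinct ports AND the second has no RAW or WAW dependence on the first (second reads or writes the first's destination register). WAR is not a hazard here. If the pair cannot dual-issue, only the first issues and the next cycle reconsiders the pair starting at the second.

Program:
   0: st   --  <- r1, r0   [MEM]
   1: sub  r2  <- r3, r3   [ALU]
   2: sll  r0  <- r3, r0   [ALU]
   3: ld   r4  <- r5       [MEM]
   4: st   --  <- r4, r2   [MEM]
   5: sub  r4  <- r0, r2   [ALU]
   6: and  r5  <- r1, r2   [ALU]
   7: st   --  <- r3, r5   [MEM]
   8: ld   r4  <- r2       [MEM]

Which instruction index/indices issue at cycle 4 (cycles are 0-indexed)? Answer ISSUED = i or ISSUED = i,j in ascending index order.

#0 head=0: st.MEM sub.ALU i0+i1 dual
#1 head=2: sll.ALU ld.MEM i2+i3 dual
#2 head=4: st.MEM sub.ALU i4+i5 dual
#3 head=6: and.ALU i6 RAW r5
#4 head=7: st.MEM i7 no-port MEM/MEM
#5 head=8: ld.MEM i8 tail

ISSUED = 7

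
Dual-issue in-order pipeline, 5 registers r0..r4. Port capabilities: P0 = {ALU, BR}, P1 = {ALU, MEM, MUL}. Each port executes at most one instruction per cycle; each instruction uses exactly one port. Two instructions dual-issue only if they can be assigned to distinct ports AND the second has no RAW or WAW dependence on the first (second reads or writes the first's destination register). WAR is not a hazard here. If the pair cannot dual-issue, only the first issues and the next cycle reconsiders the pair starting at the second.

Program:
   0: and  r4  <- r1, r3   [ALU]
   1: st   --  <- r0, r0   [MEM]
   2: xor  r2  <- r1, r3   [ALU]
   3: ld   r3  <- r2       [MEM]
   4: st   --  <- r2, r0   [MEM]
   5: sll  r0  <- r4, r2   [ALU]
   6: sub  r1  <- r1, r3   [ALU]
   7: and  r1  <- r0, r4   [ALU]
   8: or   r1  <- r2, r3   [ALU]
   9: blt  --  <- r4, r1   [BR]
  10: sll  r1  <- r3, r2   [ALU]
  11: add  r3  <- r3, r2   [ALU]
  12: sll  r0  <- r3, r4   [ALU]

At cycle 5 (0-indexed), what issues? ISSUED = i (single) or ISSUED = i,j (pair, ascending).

ISSUED = 7

  cy0 -> i0/i1 (and.ALU;st.MEM) 2-wide
  cy1 -> i2 (xor.ALU) RAW r2
  cy2 -> i3 (ld.MEM) no-port MEM/MEM
  cy3 -> i4/i5 (st.MEM;sll.ALU) 2-wide
  cy4 -> i6 (sub.ALU) WAW r1
  cy5 -> i7 (and.ALU) WAW r1
  cy6 -> i8 (or.ALU) RAW r1
  cy7 -> i9/i10 (blt.BR;sll.ALU) 2-wide
  cy8 -> i11 (add.ALU) RAW r3
  cy9 -> i12 (sll.ALU) tail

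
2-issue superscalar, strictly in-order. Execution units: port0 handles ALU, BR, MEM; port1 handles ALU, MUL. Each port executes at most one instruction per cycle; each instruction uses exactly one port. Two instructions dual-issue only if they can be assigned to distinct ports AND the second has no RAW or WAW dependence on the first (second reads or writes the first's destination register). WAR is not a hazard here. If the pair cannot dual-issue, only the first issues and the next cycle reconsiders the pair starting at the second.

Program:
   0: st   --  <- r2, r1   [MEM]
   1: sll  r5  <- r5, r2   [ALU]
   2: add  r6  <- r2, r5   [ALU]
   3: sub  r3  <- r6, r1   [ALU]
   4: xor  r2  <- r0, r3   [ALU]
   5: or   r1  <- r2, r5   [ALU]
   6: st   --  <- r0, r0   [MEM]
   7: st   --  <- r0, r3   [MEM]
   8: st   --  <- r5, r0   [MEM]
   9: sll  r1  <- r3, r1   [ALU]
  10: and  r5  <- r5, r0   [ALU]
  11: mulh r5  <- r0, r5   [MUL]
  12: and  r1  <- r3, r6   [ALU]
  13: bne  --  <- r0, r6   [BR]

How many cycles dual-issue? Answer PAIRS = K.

[0] i0/i1  st.MEM/sll.ALU  -- pair
[1] i2  add.ALU  -- RAW r6
[2] i3  sub.ALU  -- RAW r3
[3] i4  xor.ALU  -- RAW r2
[4] i5/i6  or.ALU/st.MEM  -- pair
[5] i7  st.MEM  -- no-port MEM/MEM
[6] i8/i9  st.MEM/sll.ALU  -- pair
[7] i10  and.ALU  -- RAW+WAW r5
[8] i11/i12  mulh.MUL/and.ALU  -- pair
[9] i13  bne.BR  -- tail

PAIRS = 4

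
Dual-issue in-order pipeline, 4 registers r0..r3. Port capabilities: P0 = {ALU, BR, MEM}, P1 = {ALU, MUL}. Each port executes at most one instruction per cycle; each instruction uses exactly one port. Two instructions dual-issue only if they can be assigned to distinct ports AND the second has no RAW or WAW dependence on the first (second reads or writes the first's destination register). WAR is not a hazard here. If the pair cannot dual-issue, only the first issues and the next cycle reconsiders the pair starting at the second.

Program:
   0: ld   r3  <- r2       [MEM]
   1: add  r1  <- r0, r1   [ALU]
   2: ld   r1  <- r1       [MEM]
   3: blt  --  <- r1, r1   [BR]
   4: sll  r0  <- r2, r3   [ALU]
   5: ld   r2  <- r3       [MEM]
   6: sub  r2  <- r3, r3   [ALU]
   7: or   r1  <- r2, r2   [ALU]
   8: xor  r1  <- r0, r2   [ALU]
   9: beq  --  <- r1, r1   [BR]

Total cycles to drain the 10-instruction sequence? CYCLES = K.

c0: i0+i1 ld/add  pair
c1: i2 ld  no-port MEM/BR
c2: i3+i4 blt/sll  pair
c3: i5 ld  WAW r2
c4: i6 sub  RAW r2
c5: i7 or  WAW r1
c6: i8 xor  RAW r1
c7: i9 beq  tail

CYCLES = 8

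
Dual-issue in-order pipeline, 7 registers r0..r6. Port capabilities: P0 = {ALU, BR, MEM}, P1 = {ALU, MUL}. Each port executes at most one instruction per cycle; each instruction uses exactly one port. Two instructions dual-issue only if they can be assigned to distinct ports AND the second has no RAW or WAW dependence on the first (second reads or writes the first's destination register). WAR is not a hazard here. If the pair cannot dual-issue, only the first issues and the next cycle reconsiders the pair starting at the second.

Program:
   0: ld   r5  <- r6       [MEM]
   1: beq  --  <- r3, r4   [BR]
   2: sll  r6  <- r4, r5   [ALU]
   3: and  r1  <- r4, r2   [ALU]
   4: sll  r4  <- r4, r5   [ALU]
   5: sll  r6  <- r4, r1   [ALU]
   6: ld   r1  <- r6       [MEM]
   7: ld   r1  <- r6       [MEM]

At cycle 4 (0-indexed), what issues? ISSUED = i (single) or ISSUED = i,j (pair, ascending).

ISSUED = 6

  cy0 -> i0 (ld.MEM) no-port MEM/BR
  cy1 -> i1&i2 (beq.BR/sll.ALU) 2-wide
  cy2 -> i3&i4 (and.ALU/sll.ALU) 2-wide
  cy3 -> i5 (sll.ALU) RAW r6
  cy4 -> i6 (ld.MEM) no-port MEM/MEM
  cy5 -> i7 (ld.MEM) tail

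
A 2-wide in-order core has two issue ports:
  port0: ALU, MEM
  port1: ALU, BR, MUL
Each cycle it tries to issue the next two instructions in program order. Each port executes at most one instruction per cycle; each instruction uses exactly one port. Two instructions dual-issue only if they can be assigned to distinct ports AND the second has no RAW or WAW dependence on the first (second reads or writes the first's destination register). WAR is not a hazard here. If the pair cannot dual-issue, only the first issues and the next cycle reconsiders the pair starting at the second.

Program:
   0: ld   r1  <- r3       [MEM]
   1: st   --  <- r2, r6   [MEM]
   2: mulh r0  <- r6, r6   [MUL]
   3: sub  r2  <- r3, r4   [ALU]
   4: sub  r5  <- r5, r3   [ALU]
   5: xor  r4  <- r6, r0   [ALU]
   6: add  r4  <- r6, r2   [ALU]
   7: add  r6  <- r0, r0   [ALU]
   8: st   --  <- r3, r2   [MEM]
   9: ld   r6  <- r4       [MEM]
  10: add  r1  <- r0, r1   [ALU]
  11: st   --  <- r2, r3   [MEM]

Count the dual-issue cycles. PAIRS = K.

#0 head=0: ld.MEM i0 no-port MEM/MEM
#1 head=1: st.MEM mulh.MUL i1+i2 2-wide
#2 head=3: sub.ALU sub.ALU i3+i4 2-wide
#3 head=5: xor.ALU i5 WAW r4
#4 head=6: add.ALU add.ALU i6+i7 2-wide
#5 head=8: st.MEM i8 no-port MEM/MEM
#6 head=9: ld.MEM add.ALU i9+i10 2-wide
#7 head=11: st.MEM i11 tail

PAIRS = 4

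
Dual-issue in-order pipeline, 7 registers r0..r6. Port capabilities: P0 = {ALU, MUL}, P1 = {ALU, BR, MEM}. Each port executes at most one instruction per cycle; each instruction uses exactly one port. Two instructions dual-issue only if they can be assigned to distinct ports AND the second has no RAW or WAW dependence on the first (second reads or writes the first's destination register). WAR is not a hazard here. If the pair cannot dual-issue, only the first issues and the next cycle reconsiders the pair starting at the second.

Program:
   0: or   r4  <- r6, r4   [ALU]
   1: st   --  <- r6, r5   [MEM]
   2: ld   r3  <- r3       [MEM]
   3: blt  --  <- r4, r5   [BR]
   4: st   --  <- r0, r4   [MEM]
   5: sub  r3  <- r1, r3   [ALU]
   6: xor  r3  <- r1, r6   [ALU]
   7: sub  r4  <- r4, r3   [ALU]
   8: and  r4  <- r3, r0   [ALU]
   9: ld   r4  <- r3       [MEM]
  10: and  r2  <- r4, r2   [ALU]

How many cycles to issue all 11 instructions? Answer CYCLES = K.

CYCLES = 9

  cy0 -> i0,i1 (or.ALU+st.MEM) dual
  cy1 -> i2 (ld.MEM) no-port MEM/BR
  cy2 -> i3 (blt.BR) no-port BR/MEM
  cy3 -> i4,i5 (st.MEM+sub.ALU) dual
  cy4 -> i6 (xor.ALU) RAW r3
  cy5 -> i7 (sub.ALU) WAW r4
  cy6 -> i8 (and.ALU) WAW r4
  cy7 -> i9 (ld.MEM) RAW r4
  cy8 -> i10 (and.ALU) tail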